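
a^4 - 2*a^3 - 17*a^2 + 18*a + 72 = (a - 4)*(a - 3)*(a + 2)*(a + 3)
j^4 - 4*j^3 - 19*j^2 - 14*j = j*(j - 7)*(j + 1)*(j + 2)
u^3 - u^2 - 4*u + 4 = (u - 2)*(u - 1)*(u + 2)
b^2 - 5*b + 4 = (b - 4)*(b - 1)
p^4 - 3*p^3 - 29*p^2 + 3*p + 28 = (p - 7)*(p - 1)*(p + 1)*(p + 4)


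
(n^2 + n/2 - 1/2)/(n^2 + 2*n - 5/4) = 2*(n + 1)/(2*n + 5)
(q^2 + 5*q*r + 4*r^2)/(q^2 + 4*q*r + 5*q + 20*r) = (q + r)/(q + 5)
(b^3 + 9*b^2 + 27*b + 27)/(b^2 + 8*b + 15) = (b^2 + 6*b + 9)/(b + 5)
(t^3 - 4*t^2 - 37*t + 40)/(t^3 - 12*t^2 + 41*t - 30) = (t^2 - 3*t - 40)/(t^2 - 11*t + 30)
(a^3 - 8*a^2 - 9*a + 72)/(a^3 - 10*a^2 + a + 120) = (a - 3)/(a - 5)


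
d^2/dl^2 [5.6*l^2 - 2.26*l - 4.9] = 11.2000000000000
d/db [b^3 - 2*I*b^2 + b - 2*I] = 3*b^2 - 4*I*b + 1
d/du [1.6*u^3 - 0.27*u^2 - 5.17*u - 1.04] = 4.8*u^2 - 0.54*u - 5.17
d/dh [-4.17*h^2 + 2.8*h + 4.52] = 2.8 - 8.34*h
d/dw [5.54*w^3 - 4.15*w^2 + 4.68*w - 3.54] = 16.62*w^2 - 8.3*w + 4.68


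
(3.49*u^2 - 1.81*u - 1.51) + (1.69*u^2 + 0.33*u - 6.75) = 5.18*u^2 - 1.48*u - 8.26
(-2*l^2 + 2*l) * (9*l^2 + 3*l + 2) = -18*l^4 + 12*l^3 + 2*l^2 + 4*l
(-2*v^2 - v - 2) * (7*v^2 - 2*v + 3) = -14*v^4 - 3*v^3 - 18*v^2 + v - 6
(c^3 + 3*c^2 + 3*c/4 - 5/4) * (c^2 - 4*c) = c^5 - c^4 - 45*c^3/4 - 17*c^2/4 + 5*c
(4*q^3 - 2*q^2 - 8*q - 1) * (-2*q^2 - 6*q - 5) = -8*q^5 - 20*q^4 + 8*q^3 + 60*q^2 + 46*q + 5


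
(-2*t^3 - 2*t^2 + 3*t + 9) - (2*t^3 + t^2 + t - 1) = -4*t^3 - 3*t^2 + 2*t + 10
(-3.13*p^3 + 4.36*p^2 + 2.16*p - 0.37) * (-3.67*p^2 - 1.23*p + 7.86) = 11.4871*p^5 - 12.1513*p^4 - 37.8918*p^3 + 32.9707*p^2 + 17.4327*p - 2.9082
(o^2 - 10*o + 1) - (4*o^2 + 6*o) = -3*o^2 - 16*o + 1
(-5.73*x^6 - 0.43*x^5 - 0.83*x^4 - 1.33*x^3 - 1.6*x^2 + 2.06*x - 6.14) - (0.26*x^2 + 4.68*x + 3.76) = -5.73*x^6 - 0.43*x^5 - 0.83*x^4 - 1.33*x^3 - 1.86*x^2 - 2.62*x - 9.9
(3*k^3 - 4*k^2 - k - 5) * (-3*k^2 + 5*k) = -9*k^5 + 27*k^4 - 17*k^3 + 10*k^2 - 25*k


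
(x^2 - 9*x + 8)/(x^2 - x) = (x - 8)/x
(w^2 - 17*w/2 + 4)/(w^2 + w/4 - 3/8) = 4*(w - 8)/(4*w + 3)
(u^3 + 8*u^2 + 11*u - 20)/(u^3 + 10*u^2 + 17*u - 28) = (u + 5)/(u + 7)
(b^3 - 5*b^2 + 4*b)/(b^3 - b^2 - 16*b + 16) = b/(b + 4)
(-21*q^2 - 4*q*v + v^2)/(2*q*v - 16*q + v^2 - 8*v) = (-21*q^2 - 4*q*v + v^2)/(2*q*v - 16*q + v^2 - 8*v)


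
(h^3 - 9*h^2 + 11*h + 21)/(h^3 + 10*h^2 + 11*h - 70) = (h^3 - 9*h^2 + 11*h + 21)/(h^3 + 10*h^2 + 11*h - 70)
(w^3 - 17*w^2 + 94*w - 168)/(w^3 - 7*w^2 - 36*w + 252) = (w - 4)/(w + 6)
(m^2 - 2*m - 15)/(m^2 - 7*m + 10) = (m + 3)/(m - 2)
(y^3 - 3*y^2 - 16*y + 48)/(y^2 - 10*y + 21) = (y^2 - 16)/(y - 7)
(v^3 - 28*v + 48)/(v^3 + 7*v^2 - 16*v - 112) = (v^2 + 4*v - 12)/(v^2 + 11*v + 28)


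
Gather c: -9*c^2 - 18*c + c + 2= -9*c^2 - 17*c + 2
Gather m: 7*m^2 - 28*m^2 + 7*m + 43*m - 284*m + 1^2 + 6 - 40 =-21*m^2 - 234*m - 33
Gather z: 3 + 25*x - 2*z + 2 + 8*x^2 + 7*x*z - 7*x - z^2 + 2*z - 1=8*x^2 + 7*x*z + 18*x - z^2 + 4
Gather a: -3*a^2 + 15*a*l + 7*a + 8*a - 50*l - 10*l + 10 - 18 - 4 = -3*a^2 + a*(15*l + 15) - 60*l - 12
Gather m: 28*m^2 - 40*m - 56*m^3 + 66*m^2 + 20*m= -56*m^3 + 94*m^2 - 20*m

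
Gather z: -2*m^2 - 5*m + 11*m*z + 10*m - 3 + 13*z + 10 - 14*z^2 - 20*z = -2*m^2 + 5*m - 14*z^2 + z*(11*m - 7) + 7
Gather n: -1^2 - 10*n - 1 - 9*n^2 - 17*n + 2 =-9*n^2 - 27*n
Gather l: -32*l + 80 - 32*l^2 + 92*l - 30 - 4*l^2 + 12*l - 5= -36*l^2 + 72*l + 45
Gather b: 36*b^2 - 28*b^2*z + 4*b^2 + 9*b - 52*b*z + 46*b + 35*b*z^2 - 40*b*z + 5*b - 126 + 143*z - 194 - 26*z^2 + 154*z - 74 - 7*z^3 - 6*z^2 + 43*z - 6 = b^2*(40 - 28*z) + b*(35*z^2 - 92*z + 60) - 7*z^3 - 32*z^2 + 340*z - 400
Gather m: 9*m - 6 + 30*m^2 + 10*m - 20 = 30*m^2 + 19*m - 26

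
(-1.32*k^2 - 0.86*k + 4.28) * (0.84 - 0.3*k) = 0.396*k^3 - 0.8508*k^2 - 2.0064*k + 3.5952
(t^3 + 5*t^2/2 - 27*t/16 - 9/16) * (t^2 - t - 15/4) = t^5 + 3*t^4/2 - 127*t^3/16 - 33*t^2/4 + 441*t/64 + 135/64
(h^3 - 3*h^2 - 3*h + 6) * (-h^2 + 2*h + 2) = -h^5 + 5*h^4 - h^3 - 18*h^2 + 6*h + 12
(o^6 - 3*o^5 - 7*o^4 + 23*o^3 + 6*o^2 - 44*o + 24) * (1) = o^6 - 3*o^5 - 7*o^4 + 23*o^3 + 6*o^2 - 44*o + 24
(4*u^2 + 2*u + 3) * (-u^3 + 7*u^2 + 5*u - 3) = -4*u^5 + 26*u^4 + 31*u^3 + 19*u^2 + 9*u - 9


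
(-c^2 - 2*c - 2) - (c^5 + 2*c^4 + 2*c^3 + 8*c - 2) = -c^5 - 2*c^4 - 2*c^3 - c^2 - 10*c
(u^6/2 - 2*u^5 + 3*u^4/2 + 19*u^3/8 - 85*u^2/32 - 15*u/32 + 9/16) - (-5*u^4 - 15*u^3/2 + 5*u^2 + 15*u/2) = u^6/2 - 2*u^5 + 13*u^4/2 + 79*u^3/8 - 245*u^2/32 - 255*u/32 + 9/16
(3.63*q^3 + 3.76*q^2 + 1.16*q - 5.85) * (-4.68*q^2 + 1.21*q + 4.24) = -16.9884*q^5 - 13.2045*q^4 + 14.512*q^3 + 44.724*q^2 - 2.1601*q - 24.804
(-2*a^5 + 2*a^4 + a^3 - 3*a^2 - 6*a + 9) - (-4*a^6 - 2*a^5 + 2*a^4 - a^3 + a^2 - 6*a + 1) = 4*a^6 + 2*a^3 - 4*a^2 + 8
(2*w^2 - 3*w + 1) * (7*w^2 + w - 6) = 14*w^4 - 19*w^3 - 8*w^2 + 19*w - 6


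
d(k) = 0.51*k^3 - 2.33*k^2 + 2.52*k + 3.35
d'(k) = 1.53*k^2 - 4.66*k + 2.52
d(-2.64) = -28.93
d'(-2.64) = 25.49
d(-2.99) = -38.65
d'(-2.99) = 30.13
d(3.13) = 4.05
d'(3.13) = 2.92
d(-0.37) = 2.07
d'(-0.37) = 4.45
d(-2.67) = -29.70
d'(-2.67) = 25.87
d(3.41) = 5.07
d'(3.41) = 4.42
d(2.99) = 3.69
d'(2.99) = 2.26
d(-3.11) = -42.36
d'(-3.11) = 31.81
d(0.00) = 3.35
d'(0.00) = 2.52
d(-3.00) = -38.95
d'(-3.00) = 30.27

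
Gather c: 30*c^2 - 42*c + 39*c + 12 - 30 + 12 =30*c^2 - 3*c - 6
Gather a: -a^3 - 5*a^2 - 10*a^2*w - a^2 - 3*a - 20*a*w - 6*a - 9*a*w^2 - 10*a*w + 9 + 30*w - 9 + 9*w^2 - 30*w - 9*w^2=-a^3 + a^2*(-10*w - 6) + a*(-9*w^2 - 30*w - 9)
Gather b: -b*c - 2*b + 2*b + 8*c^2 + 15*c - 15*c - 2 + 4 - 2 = -b*c + 8*c^2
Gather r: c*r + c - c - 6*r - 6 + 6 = r*(c - 6)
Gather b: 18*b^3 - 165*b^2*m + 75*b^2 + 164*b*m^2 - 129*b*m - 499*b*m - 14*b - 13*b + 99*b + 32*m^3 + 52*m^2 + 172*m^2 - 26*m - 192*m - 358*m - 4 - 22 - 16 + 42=18*b^3 + b^2*(75 - 165*m) + b*(164*m^2 - 628*m + 72) + 32*m^3 + 224*m^2 - 576*m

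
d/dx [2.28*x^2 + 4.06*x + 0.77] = 4.56*x + 4.06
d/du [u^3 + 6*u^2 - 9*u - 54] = 3*u^2 + 12*u - 9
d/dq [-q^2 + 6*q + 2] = 6 - 2*q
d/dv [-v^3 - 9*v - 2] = -3*v^2 - 9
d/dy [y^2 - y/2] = 2*y - 1/2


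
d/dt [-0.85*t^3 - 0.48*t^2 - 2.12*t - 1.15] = -2.55*t^2 - 0.96*t - 2.12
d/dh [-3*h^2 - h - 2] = -6*h - 1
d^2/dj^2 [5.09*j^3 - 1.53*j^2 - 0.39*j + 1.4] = 30.54*j - 3.06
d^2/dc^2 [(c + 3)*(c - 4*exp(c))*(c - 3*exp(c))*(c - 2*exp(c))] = -9*c^3*exp(c) + 104*c^2*exp(2*c) - 81*c^2*exp(c) + 12*c^2 - 216*c*exp(3*c) + 520*c*exp(2*c) - 162*c*exp(c) + 18*c - 792*exp(3*c) + 364*exp(2*c) - 54*exp(c)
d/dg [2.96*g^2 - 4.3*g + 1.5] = 5.92*g - 4.3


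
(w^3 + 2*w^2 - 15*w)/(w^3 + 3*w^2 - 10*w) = (w - 3)/(w - 2)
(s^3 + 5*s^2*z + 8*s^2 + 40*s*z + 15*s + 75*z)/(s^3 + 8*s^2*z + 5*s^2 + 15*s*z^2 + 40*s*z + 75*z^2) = (s + 3)/(s + 3*z)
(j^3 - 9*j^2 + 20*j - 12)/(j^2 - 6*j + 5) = (j^2 - 8*j + 12)/(j - 5)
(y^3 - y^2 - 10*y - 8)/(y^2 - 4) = (y^2 - 3*y - 4)/(y - 2)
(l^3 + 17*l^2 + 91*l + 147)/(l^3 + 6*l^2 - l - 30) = (l^2 + 14*l + 49)/(l^2 + 3*l - 10)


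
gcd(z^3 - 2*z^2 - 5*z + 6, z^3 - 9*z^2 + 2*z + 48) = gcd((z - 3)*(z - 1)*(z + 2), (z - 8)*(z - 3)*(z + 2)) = z^2 - z - 6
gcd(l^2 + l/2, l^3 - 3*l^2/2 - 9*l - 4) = l + 1/2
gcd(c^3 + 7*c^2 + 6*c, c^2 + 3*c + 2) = c + 1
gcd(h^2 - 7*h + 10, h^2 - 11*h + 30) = h - 5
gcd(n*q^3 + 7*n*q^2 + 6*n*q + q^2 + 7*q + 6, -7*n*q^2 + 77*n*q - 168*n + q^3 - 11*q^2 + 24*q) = 1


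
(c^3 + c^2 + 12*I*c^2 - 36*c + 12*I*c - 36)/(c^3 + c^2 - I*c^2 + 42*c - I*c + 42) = (c + 6*I)/(c - 7*I)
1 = 1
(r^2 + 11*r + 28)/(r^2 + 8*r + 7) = (r + 4)/(r + 1)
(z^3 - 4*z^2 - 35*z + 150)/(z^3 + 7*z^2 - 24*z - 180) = (z - 5)/(z + 6)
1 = 1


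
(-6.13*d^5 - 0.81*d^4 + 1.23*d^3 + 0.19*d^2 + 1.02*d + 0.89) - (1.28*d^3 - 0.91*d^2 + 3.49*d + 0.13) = -6.13*d^5 - 0.81*d^4 - 0.05*d^3 + 1.1*d^2 - 2.47*d + 0.76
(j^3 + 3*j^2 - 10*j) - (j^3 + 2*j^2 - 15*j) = j^2 + 5*j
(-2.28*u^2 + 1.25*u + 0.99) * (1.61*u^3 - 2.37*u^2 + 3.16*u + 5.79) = -3.6708*u^5 + 7.4161*u^4 - 8.5734*u^3 - 11.5975*u^2 + 10.3659*u + 5.7321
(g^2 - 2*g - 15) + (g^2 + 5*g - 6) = 2*g^2 + 3*g - 21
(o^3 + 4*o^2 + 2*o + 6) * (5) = 5*o^3 + 20*o^2 + 10*o + 30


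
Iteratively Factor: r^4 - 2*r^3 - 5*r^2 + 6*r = (r + 2)*(r^3 - 4*r^2 + 3*r) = r*(r + 2)*(r^2 - 4*r + 3) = r*(r - 1)*(r + 2)*(r - 3)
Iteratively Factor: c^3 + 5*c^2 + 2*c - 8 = (c + 2)*(c^2 + 3*c - 4) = (c - 1)*(c + 2)*(c + 4)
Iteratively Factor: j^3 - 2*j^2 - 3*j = (j)*(j^2 - 2*j - 3) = j*(j + 1)*(j - 3)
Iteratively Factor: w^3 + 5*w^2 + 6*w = (w)*(w^2 + 5*w + 6) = w*(w + 2)*(w + 3)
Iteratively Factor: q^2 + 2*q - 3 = (q + 3)*(q - 1)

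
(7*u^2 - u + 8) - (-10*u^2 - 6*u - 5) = 17*u^2 + 5*u + 13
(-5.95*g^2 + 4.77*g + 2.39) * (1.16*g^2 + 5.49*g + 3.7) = -6.902*g^4 - 27.1323*g^3 + 6.9447*g^2 + 30.7701*g + 8.843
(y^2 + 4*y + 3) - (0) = y^2 + 4*y + 3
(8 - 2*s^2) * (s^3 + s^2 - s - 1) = -2*s^5 - 2*s^4 + 10*s^3 + 10*s^2 - 8*s - 8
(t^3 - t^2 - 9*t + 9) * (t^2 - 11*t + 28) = t^5 - 12*t^4 + 30*t^3 + 80*t^2 - 351*t + 252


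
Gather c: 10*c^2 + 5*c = 10*c^2 + 5*c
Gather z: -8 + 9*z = 9*z - 8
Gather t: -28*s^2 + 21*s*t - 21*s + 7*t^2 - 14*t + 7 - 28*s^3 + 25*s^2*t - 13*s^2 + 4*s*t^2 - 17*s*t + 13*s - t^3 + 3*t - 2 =-28*s^3 - 41*s^2 - 8*s - t^3 + t^2*(4*s + 7) + t*(25*s^2 + 4*s - 11) + 5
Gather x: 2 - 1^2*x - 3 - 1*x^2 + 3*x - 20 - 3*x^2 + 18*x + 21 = -4*x^2 + 20*x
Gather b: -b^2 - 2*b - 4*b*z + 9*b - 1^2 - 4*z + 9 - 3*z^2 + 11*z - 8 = -b^2 + b*(7 - 4*z) - 3*z^2 + 7*z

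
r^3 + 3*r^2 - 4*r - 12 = (r - 2)*(r + 2)*(r + 3)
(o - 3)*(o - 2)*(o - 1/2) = o^3 - 11*o^2/2 + 17*o/2 - 3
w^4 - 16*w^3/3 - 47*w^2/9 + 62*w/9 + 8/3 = (w - 6)*(w - 1)*(w + 1/3)*(w + 4/3)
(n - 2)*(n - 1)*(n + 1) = n^3 - 2*n^2 - n + 2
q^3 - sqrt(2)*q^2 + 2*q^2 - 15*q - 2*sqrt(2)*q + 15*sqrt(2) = (q - 3)*(q + 5)*(q - sqrt(2))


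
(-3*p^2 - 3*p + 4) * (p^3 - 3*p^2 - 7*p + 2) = -3*p^5 + 6*p^4 + 34*p^3 + 3*p^2 - 34*p + 8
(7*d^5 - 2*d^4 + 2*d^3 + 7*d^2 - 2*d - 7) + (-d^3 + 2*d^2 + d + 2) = 7*d^5 - 2*d^4 + d^3 + 9*d^2 - d - 5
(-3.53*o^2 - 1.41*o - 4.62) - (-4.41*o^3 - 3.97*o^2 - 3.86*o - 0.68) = 4.41*o^3 + 0.44*o^2 + 2.45*o - 3.94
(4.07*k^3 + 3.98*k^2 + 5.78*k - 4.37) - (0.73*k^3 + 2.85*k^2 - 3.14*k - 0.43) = 3.34*k^3 + 1.13*k^2 + 8.92*k - 3.94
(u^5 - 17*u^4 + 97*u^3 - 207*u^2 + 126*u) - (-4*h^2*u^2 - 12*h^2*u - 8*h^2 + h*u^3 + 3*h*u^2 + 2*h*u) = 4*h^2*u^2 + 12*h^2*u + 8*h^2 - h*u^3 - 3*h*u^2 - 2*h*u + u^5 - 17*u^4 + 97*u^3 - 207*u^2 + 126*u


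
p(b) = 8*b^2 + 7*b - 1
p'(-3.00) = -41.00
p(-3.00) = 50.00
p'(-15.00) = -233.00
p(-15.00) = 1694.00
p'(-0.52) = -1.32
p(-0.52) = -2.48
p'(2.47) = 46.52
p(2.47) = 65.10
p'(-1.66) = -19.56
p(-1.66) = 9.42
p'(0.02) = 7.32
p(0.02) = -0.86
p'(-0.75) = -5.00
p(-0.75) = -1.75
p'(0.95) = 22.20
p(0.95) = 12.87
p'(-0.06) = 6.04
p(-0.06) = -1.39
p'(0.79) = 19.64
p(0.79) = 9.52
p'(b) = 16*b + 7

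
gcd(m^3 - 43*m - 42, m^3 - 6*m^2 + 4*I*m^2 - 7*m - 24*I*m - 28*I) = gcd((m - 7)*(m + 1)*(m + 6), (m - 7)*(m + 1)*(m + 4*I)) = m^2 - 6*m - 7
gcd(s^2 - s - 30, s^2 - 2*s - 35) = s + 5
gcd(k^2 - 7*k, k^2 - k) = k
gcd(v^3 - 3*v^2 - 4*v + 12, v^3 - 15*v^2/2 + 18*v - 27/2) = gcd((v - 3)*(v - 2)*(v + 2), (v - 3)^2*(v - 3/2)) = v - 3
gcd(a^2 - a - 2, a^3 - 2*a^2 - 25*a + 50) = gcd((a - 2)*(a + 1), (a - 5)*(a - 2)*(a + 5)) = a - 2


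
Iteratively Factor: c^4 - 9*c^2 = (c)*(c^3 - 9*c) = c*(c + 3)*(c^2 - 3*c) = c^2*(c + 3)*(c - 3)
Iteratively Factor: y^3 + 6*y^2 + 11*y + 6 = (y + 2)*(y^2 + 4*y + 3) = (y + 2)*(y + 3)*(y + 1)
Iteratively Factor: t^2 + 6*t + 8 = (t + 2)*(t + 4)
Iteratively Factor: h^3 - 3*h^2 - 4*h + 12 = (h - 3)*(h^2 - 4) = (h - 3)*(h - 2)*(h + 2)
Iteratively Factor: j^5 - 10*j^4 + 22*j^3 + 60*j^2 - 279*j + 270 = (j - 3)*(j^4 - 7*j^3 + j^2 + 63*j - 90) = (j - 5)*(j - 3)*(j^3 - 2*j^2 - 9*j + 18) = (j - 5)*(j - 3)*(j + 3)*(j^2 - 5*j + 6) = (j - 5)*(j - 3)^2*(j + 3)*(j - 2)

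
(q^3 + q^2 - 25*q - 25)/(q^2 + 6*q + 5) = q - 5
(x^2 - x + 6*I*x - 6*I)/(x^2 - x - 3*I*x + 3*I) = (x + 6*I)/(x - 3*I)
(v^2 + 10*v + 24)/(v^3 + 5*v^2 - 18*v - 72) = (v + 4)/(v^2 - v - 12)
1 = 1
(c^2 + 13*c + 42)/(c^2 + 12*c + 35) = (c + 6)/(c + 5)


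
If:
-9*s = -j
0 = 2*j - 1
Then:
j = 1/2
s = 1/18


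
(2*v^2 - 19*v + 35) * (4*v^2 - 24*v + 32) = 8*v^4 - 124*v^3 + 660*v^2 - 1448*v + 1120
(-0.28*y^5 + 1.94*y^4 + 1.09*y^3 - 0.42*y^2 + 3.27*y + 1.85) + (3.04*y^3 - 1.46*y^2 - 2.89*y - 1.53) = -0.28*y^5 + 1.94*y^4 + 4.13*y^3 - 1.88*y^2 + 0.38*y + 0.32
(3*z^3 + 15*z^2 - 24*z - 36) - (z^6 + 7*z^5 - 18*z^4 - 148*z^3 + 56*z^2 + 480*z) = -z^6 - 7*z^5 + 18*z^4 + 151*z^3 - 41*z^2 - 504*z - 36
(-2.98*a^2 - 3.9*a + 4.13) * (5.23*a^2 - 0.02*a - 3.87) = -15.5854*a^4 - 20.3374*a^3 + 33.2105*a^2 + 15.0104*a - 15.9831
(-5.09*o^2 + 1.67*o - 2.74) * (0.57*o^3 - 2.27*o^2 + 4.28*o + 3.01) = -2.9013*o^5 + 12.5062*o^4 - 27.1379*o^3 - 1.9535*o^2 - 6.7005*o - 8.2474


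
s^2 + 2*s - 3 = (s - 1)*(s + 3)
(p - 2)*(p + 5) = p^2 + 3*p - 10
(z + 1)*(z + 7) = z^2 + 8*z + 7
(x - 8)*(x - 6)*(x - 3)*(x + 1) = x^4 - 16*x^3 + 73*x^2 - 54*x - 144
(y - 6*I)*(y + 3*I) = y^2 - 3*I*y + 18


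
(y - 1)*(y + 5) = y^2 + 4*y - 5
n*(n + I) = n^2 + I*n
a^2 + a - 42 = (a - 6)*(a + 7)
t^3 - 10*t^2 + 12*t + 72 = (t - 6)^2*(t + 2)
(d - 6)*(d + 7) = d^2 + d - 42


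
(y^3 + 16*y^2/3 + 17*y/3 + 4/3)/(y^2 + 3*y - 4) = (3*y^2 + 4*y + 1)/(3*(y - 1))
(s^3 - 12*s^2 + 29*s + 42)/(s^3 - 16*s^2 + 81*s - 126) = (s + 1)/(s - 3)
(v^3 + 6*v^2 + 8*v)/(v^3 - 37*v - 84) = v*(v + 2)/(v^2 - 4*v - 21)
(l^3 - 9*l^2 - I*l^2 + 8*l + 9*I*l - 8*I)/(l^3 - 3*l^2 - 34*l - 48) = (l^2 - l*(1 + I) + I)/(l^2 + 5*l + 6)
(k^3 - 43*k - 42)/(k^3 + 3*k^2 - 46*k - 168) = (k + 1)/(k + 4)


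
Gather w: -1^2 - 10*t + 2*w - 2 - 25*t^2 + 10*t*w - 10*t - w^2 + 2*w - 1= -25*t^2 - 20*t - w^2 + w*(10*t + 4) - 4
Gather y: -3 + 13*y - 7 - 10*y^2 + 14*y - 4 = -10*y^2 + 27*y - 14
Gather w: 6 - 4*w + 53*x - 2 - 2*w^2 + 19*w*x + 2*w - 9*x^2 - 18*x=-2*w^2 + w*(19*x - 2) - 9*x^2 + 35*x + 4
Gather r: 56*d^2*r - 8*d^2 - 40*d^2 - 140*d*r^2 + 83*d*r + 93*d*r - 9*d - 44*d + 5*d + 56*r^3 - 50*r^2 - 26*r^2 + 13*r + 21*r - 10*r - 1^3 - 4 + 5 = -48*d^2 - 48*d + 56*r^3 + r^2*(-140*d - 76) + r*(56*d^2 + 176*d + 24)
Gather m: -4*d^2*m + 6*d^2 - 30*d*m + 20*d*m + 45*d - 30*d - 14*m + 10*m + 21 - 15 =6*d^2 + 15*d + m*(-4*d^2 - 10*d - 4) + 6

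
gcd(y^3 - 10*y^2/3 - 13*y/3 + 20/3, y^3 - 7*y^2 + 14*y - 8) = y^2 - 5*y + 4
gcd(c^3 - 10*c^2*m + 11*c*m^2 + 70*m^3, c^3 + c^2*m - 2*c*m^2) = c + 2*m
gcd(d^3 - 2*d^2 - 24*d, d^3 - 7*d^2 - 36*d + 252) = d - 6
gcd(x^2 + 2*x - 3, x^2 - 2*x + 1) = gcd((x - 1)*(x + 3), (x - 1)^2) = x - 1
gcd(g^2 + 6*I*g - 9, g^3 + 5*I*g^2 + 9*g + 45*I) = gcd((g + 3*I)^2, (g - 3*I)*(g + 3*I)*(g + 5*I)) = g + 3*I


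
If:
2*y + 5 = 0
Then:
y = -5/2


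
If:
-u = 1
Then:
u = -1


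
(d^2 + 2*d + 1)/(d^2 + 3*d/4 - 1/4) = 4*(d + 1)/(4*d - 1)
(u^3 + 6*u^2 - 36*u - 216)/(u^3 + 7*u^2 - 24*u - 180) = (u - 6)/(u - 5)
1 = 1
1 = 1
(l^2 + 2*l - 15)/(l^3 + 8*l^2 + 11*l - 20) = (l - 3)/(l^2 + 3*l - 4)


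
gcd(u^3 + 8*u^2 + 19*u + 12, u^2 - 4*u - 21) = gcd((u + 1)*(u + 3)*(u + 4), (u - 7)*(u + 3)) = u + 3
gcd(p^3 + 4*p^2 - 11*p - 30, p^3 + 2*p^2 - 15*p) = p^2 + 2*p - 15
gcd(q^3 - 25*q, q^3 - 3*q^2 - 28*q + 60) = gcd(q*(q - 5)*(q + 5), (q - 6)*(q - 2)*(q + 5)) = q + 5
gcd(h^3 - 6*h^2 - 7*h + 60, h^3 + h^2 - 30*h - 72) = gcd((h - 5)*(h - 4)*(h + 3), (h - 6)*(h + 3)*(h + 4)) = h + 3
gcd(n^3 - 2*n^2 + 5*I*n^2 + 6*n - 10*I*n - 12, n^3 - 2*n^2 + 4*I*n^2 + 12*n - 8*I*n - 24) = n^2 + n*(-2 + 6*I) - 12*I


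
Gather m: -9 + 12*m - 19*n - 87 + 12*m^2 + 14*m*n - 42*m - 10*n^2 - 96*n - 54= 12*m^2 + m*(14*n - 30) - 10*n^2 - 115*n - 150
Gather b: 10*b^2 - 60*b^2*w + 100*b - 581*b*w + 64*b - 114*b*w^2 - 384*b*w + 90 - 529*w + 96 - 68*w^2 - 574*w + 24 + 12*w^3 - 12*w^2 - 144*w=b^2*(10 - 60*w) + b*(-114*w^2 - 965*w + 164) + 12*w^3 - 80*w^2 - 1247*w + 210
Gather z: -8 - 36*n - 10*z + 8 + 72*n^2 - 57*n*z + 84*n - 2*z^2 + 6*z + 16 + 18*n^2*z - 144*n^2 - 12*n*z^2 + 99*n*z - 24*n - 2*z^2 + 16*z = -72*n^2 + 24*n + z^2*(-12*n - 4) + z*(18*n^2 + 42*n + 12) + 16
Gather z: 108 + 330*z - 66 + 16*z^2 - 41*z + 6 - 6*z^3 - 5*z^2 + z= -6*z^3 + 11*z^2 + 290*z + 48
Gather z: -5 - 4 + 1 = -8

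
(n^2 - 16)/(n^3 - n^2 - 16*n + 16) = 1/(n - 1)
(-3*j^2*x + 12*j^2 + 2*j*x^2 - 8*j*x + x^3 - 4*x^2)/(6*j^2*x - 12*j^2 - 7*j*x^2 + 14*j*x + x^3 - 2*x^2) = (3*j*x - 12*j + x^2 - 4*x)/(-6*j*x + 12*j + x^2 - 2*x)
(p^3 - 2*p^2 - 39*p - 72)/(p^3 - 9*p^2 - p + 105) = (p^2 - 5*p - 24)/(p^2 - 12*p + 35)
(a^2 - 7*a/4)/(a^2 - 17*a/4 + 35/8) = 2*a/(2*a - 5)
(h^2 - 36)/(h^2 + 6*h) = (h - 6)/h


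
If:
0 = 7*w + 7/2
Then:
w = -1/2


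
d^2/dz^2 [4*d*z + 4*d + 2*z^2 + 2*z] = 4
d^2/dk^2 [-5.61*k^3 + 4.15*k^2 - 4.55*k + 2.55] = 8.3 - 33.66*k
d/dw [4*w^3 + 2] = 12*w^2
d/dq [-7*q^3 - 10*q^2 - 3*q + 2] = -21*q^2 - 20*q - 3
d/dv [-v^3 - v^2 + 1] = v*(-3*v - 2)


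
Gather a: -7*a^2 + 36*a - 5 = -7*a^2 + 36*a - 5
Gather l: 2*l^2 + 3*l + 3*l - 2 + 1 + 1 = 2*l^2 + 6*l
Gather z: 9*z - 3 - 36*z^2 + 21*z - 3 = -36*z^2 + 30*z - 6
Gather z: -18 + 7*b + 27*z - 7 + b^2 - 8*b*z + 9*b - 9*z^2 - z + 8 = b^2 + 16*b - 9*z^2 + z*(26 - 8*b) - 17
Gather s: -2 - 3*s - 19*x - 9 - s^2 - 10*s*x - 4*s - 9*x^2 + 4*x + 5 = -s^2 + s*(-10*x - 7) - 9*x^2 - 15*x - 6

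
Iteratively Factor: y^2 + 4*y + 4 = (y + 2)*(y + 2)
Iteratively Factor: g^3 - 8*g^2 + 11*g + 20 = (g + 1)*(g^2 - 9*g + 20) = (g - 4)*(g + 1)*(g - 5)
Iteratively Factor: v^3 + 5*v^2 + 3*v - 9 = (v + 3)*(v^2 + 2*v - 3) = (v + 3)^2*(v - 1)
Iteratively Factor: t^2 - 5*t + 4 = (t - 1)*(t - 4)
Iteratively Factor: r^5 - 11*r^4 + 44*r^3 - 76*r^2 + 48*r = (r)*(r^4 - 11*r^3 + 44*r^2 - 76*r + 48) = r*(r - 2)*(r^3 - 9*r^2 + 26*r - 24) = r*(r - 4)*(r - 2)*(r^2 - 5*r + 6) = r*(r - 4)*(r - 3)*(r - 2)*(r - 2)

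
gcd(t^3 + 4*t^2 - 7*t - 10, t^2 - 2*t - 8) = 1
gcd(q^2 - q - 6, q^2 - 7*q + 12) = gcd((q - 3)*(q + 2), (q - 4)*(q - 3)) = q - 3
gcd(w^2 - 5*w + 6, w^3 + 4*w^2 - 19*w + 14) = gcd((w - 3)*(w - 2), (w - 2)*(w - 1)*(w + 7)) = w - 2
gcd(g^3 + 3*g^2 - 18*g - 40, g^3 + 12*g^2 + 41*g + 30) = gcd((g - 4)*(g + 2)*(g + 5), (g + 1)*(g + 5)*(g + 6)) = g + 5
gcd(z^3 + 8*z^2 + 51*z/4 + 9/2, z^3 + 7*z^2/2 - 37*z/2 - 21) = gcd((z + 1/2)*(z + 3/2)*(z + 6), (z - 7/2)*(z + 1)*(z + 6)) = z + 6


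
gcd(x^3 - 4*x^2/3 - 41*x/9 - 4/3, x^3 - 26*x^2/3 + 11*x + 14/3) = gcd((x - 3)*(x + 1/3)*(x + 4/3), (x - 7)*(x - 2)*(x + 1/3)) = x + 1/3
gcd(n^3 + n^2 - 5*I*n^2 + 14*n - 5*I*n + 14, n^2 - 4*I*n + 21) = n - 7*I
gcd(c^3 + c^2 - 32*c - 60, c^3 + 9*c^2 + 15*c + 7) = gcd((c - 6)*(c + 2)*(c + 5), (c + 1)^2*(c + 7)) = 1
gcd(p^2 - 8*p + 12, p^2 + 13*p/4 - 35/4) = 1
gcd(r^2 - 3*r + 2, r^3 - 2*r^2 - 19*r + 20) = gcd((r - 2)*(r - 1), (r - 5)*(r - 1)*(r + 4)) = r - 1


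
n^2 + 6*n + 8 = (n + 2)*(n + 4)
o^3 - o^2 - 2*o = o*(o - 2)*(o + 1)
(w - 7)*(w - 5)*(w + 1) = w^3 - 11*w^2 + 23*w + 35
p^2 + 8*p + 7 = (p + 1)*(p + 7)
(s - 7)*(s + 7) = s^2 - 49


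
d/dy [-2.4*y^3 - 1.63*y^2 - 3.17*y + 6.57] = -7.2*y^2 - 3.26*y - 3.17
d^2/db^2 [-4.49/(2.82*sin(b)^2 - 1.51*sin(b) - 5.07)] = (-142.825104*sin(b)^4 + 57.357954*sin(b)^3 - 52.781297*sin(b)^2 - 80.341815*sin(b) + 148.86595)/(-2.82*sin(b)^2 + 1.51*sin(b) + 5.07)^3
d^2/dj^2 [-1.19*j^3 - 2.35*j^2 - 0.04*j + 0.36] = -7.14*j - 4.7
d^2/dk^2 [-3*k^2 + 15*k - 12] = -6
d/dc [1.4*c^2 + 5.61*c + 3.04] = 2.8*c + 5.61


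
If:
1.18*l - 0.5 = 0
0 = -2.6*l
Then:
No Solution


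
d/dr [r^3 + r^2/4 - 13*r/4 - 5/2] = 3*r^2 + r/2 - 13/4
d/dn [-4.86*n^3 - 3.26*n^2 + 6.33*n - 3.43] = -14.58*n^2 - 6.52*n + 6.33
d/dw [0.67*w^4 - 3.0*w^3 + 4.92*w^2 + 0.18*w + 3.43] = 2.68*w^3 - 9.0*w^2 + 9.84*w + 0.18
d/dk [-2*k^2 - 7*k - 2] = -4*k - 7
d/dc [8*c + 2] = 8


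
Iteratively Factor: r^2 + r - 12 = (r - 3)*(r + 4)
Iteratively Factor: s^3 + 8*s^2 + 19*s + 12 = (s + 3)*(s^2 + 5*s + 4) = (s + 3)*(s + 4)*(s + 1)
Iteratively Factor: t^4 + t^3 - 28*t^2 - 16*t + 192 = (t - 4)*(t^3 + 5*t^2 - 8*t - 48) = (t - 4)*(t + 4)*(t^2 + t - 12) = (t - 4)*(t + 4)^2*(t - 3)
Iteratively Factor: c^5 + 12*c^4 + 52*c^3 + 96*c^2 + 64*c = (c + 4)*(c^4 + 8*c^3 + 20*c^2 + 16*c) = (c + 2)*(c + 4)*(c^3 + 6*c^2 + 8*c) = (c + 2)^2*(c + 4)*(c^2 + 4*c) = (c + 2)^2*(c + 4)^2*(c)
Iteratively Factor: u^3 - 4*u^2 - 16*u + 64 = (u + 4)*(u^2 - 8*u + 16) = (u - 4)*(u + 4)*(u - 4)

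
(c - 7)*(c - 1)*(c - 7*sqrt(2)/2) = c^3 - 8*c^2 - 7*sqrt(2)*c^2/2 + 7*c + 28*sqrt(2)*c - 49*sqrt(2)/2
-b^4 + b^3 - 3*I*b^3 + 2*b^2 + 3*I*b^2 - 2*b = b*(b + 2*I)*(-I*b + 1)*(-I*b + I)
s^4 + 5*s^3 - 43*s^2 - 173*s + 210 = (s - 6)*(s - 1)*(s + 5)*(s + 7)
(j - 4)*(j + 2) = j^2 - 2*j - 8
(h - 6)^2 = h^2 - 12*h + 36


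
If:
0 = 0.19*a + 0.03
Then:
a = -0.16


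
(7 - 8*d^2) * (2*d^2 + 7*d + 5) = -16*d^4 - 56*d^3 - 26*d^2 + 49*d + 35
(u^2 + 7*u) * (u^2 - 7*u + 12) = u^4 - 37*u^2 + 84*u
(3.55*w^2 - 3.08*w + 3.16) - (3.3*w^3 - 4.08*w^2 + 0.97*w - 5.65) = -3.3*w^3 + 7.63*w^2 - 4.05*w + 8.81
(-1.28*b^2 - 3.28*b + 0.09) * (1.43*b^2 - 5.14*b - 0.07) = -1.8304*b^4 + 1.8888*b^3 + 17.0775*b^2 - 0.233*b - 0.0063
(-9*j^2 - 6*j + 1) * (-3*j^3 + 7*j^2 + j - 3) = 27*j^5 - 45*j^4 - 54*j^3 + 28*j^2 + 19*j - 3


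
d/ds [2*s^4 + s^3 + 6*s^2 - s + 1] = 8*s^3 + 3*s^2 + 12*s - 1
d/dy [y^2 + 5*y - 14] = 2*y + 5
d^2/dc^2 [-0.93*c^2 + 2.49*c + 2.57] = -1.86000000000000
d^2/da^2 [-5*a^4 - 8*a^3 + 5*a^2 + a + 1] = -60*a^2 - 48*a + 10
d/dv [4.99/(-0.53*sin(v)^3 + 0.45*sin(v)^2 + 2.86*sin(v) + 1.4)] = (7.9341*sin(v)^2 - 4.491*sin(v) - 14.2714)*cos(v)/(-0.53*sin(v)^3 + 0.45*sin(v)^2 + 2.86*sin(v) + 1.4)^2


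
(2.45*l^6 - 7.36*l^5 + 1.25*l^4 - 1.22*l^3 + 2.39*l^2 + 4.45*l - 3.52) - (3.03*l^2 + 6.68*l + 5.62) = 2.45*l^6 - 7.36*l^5 + 1.25*l^4 - 1.22*l^3 - 0.64*l^2 - 2.23*l - 9.14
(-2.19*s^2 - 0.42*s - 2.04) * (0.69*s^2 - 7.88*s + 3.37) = -1.5111*s^4 + 16.9674*s^3 - 5.4783*s^2 + 14.6598*s - 6.8748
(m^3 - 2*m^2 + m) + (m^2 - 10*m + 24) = m^3 - m^2 - 9*m + 24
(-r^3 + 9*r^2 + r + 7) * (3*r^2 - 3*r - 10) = -3*r^5 + 30*r^4 - 14*r^3 - 72*r^2 - 31*r - 70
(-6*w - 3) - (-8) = 5 - 6*w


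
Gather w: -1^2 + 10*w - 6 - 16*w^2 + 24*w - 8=-16*w^2 + 34*w - 15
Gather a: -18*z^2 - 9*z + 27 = -18*z^2 - 9*z + 27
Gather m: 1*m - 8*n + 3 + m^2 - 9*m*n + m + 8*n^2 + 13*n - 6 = m^2 + m*(2 - 9*n) + 8*n^2 + 5*n - 3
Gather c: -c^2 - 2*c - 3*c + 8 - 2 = -c^2 - 5*c + 6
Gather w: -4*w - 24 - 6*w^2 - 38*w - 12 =-6*w^2 - 42*w - 36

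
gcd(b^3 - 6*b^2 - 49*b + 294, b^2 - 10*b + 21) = b - 7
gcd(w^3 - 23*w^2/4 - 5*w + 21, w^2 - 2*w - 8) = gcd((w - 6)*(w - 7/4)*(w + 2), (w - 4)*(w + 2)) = w + 2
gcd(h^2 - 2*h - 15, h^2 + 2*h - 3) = h + 3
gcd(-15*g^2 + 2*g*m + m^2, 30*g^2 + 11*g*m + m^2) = 5*g + m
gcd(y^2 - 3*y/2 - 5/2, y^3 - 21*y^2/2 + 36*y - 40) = y - 5/2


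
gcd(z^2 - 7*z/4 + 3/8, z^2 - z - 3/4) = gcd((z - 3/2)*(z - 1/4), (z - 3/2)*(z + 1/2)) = z - 3/2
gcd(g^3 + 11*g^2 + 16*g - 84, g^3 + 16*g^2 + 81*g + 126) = g^2 + 13*g + 42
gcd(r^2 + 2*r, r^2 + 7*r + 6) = 1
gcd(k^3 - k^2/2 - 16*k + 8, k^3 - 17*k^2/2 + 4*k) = k - 1/2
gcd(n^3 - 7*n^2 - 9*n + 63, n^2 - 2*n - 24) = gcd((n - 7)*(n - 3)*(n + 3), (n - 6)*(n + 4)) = 1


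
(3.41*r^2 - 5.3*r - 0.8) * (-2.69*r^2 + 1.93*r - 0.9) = -9.1729*r^4 + 20.8383*r^3 - 11.146*r^2 + 3.226*r + 0.72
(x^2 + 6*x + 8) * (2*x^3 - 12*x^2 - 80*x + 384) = 2*x^5 - 136*x^3 - 192*x^2 + 1664*x + 3072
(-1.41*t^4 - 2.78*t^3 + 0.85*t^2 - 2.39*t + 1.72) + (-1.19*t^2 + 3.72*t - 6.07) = -1.41*t^4 - 2.78*t^3 - 0.34*t^2 + 1.33*t - 4.35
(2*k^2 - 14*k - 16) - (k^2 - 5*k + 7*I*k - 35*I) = k^2 - 9*k - 7*I*k - 16 + 35*I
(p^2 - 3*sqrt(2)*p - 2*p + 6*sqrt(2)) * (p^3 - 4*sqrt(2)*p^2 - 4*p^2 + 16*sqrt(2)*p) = p^5 - 7*sqrt(2)*p^4 - 6*p^4 + 32*p^3 + 42*sqrt(2)*p^3 - 144*p^2 - 56*sqrt(2)*p^2 + 192*p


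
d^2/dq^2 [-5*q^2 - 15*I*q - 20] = -10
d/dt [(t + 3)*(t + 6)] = 2*t + 9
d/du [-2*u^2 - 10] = -4*u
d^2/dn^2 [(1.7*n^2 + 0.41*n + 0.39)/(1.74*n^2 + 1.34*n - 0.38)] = (-5.444808*n^3 + 13.828824*n^2 + 7.082496*n + 2.824808)/(5.268024*n^6 + 12.170952*n^5 + 5.921568*n^4 - 2.909944*n^3 - 1.293216*n^2 + 0.580488*n - 0.054872)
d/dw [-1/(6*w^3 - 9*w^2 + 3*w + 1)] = 3*(6*w^2 - 6*w + 1)/(6*w^3 - 9*w^2 + 3*w + 1)^2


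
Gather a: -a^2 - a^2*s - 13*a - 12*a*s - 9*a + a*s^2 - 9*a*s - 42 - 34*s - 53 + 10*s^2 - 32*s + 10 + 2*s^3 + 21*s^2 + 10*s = a^2*(-s - 1) + a*(s^2 - 21*s - 22) + 2*s^3 + 31*s^2 - 56*s - 85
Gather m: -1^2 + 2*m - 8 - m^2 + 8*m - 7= -m^2 + 10*m - 16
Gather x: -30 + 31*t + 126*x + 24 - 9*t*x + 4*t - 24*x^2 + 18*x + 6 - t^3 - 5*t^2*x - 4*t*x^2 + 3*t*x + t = -t^3 + 36*t + x^2*(-4*t - 24) + x*(-5*t^2 - 6*t + 144)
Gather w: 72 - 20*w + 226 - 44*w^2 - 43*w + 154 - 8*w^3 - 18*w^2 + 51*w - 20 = -8*w^3 - 62*w^2 - 12*w + 432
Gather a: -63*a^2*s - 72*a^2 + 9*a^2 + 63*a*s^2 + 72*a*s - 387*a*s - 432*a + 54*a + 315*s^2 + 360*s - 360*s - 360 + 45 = a^2*(-63*s - 63) + a*(63*s^2 - 315*s - 378) + 315*s^2 - 315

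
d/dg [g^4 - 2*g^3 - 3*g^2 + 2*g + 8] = 4*g^3 - 6*g^2 - 6*g + 2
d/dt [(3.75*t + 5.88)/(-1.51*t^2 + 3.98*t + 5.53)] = (5.6625*t^2 + 17.7576*t - 2.6649)/(2.2801*t^4 - 12.0196*t^3 - 0.860200000000001*t^2 + 44.0188*t + 30.5809)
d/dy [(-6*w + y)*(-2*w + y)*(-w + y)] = 20*w^2 - 18*w*y + 3*y^2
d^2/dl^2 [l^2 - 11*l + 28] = 2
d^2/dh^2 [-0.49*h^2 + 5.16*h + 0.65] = -0.980000000000000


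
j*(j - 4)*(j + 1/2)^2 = j^4 - 3*j^3 - 15*j^2/4 - j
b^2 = b^2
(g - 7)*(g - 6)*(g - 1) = g^3 - 14*g^2 + 55*g - 42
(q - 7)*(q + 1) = q^2 - 6*q - 7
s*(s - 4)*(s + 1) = s^3 - 3*s^2 - 4*s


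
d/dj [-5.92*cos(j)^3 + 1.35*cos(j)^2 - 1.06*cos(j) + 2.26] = (17.76*cos(j)^2 - 2.7*cos(j) + 1.06)*sin(j)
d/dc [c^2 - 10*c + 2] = 2*c - 10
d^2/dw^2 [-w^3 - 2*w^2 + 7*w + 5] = -6*w - 4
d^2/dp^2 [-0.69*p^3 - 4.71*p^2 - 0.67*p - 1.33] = -4.14*p - 9.42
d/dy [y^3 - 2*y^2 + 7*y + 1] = 3*y^2 - 4*y + 7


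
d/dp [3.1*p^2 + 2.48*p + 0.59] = 6.2*p + 2.48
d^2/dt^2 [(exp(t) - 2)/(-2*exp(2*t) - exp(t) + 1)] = (-4*exp(4*t) + 34*exp(3*t) + 17*exp(t) + 1)*exp(t)/(8*exp(6*t) + 12*exp(5*t) - 6*exp(4*t) - 11*exp(3*t) + 3*exp(2*t) + 3*exp(t) - 1)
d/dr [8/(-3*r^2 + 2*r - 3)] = 16*(3*r - 1)/(3*r^2 - 2*r + 3)^2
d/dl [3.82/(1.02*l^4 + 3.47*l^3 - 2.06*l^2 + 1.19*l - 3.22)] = (-15.5856*l^3 - 39.7662*l^2 + 15.7384*l - 4.5458)/(1.02*l^4 + 3.47*l^3 - 2.06*l^2 + 1.19*l - 3.22)^2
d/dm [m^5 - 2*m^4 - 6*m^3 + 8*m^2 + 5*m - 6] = 5*m^4 - 8*m^3 - 18*m^2 + 16*m + 5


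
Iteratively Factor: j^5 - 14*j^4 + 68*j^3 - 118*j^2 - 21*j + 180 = (j - 3)*(j^4 - 11*j^3 + 35*j^2 - 13*j - 60) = (j - 3)^2*(j^3 - 8*j^2 + 11*j + 20) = (j - 4)*(j - 3)^2*(j^2 - 4*j - 5) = (j - 5)*(j - 4)*(j - 3)^2*(j + 1)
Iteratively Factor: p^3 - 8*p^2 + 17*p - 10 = (p - 5)*(p^2 - 3*p + 2) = (p - 5)*(p - 1)*(p - 2)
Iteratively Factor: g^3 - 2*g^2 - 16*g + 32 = (g + 4)*(g^2 - 6*g + 8) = (g - 2)*(g + 4)*(g - 4)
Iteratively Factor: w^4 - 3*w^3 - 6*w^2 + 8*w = (w - 4)*(w^3 + w^2 - 2*w) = w*(w - 4)*(w^2 + w - 2) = w*(w - 4)*(w + 2)*(w - 1)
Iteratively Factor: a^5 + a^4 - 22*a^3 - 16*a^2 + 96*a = (a + 3)*(a^4 - 2*a^3 - 16*a^2 + 32*a) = (a - 2)*(a + 3)*(a^3 - 16*a) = (a - 4)*(a - 2)*(a + 3)*(a^2 + 4*a) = (a - 4)*(a - 2)*(a + 3)*(a + 4)*(a)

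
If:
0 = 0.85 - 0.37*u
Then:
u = 2.30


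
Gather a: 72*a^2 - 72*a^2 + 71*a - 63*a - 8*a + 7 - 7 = 0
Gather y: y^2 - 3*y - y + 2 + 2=y^2 - 4*y + 4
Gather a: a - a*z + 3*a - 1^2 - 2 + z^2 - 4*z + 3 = a*(4 - z) + z^2 - 4*z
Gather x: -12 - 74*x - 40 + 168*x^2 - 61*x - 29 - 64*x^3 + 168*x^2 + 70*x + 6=-64*x^3 + 336*x^2 - 65*x - 75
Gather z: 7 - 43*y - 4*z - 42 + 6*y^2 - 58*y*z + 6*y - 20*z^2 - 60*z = 6*y^2 - 37*y - 20*z^2 + z*(-58*y - 64) - 35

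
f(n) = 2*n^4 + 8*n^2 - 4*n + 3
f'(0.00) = -4.00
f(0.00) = 3.00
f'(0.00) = -4.00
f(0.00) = 3.00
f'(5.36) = 1313.69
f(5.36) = 1862.18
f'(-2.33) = -142.47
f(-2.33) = 114.70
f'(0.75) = 11.38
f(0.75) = 5.13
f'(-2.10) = -111.69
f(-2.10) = 85.58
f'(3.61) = 430.13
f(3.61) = 432.49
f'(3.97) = 560.09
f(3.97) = 610.02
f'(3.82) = 503.06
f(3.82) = 530.34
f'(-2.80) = -224.42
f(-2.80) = 199.85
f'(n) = 8*n^3 + 16*n - 4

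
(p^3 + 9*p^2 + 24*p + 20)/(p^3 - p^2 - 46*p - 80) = (p + 2)/(p - 8)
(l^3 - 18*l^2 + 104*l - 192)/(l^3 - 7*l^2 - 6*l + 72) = (l - 8)/(l + 3)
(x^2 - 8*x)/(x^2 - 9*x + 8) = x/(x - 1)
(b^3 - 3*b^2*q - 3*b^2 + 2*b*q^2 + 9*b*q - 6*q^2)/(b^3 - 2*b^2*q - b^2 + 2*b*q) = (b^2 - b*q - 3*b + 3*q)/(b*(b - 1))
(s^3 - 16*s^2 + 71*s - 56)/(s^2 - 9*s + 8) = s - 7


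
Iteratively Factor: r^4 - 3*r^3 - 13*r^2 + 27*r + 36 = (r - 4)*(r^3 + r^2 - 9*r - 9) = (r - 4)*(r - 3)*(r^2 + 4*r + 3) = (r - 4)*(r - 3)*(r + 3)*(r + 1)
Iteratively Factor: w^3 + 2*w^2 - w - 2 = (w + 1)*(w^2 + w - 2) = (w - 1)*(w + 1)*(w + 2)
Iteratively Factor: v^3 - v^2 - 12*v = (v - 4)*(v^2 + 3*v) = (v - 4)*(v + 3)*(v)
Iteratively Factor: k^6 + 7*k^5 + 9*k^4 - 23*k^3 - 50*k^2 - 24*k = (k - 2)*(k^5 + 9*k^4 + 27*k^3 + 31*k^2 + 12*k) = (k - 2)*(k + 1)*(k^4 + 8*k^3 + 19*k^2 + 12*k) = (k - 2)*(k + 1)*(k + 4)*(k^3 + 4*k^2 + 3*k) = k*(k - 2)*(k + 1)*(k + 4)*(k^2 + 4*k + 3) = k*(k - 2)*(k + 1)*(k + 3)*(k + 4)*(k + 1)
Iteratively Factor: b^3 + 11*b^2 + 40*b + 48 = (b + 4)*(b^2 + 7*b + 12) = (b + 3)*(b + 4)*(b + 4)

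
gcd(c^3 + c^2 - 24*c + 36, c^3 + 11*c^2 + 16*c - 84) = c^2 + 4*c - 12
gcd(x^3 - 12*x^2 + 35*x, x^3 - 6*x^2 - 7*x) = x^2 - 7*x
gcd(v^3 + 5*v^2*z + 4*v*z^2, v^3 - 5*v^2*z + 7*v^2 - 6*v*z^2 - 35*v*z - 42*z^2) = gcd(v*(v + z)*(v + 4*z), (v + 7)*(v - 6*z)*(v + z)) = v + z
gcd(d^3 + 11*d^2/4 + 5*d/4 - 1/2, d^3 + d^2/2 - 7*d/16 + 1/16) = d^2 + 3*d/4 - 1/4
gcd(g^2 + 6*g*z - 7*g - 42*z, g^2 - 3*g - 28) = g - 7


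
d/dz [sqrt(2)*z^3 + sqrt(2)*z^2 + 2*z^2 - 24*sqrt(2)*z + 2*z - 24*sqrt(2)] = 3*sqrt(2)*z^2 + 2*sqrt(2)*z + 4*z - 24*sqrt(2) + 2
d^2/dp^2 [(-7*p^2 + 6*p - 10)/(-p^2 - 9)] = 6*(-2*p^3 - 53*p^2 + 54*p + 159)/(p^6 + 27*p^4 + 243*p^2 + 729)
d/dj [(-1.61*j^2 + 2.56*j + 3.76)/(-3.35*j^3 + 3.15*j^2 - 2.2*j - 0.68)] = (-5.3935*j^4 + 17.152*j^3 + 33.266*j^2 - 21.4984*j + 6.5312)/(11.2225*j^6 - 21.105*j^5 + 24.6625*j^4 - 9.304*j^3 + 0.556000000000001*j^2 + 2.992*j + 0.4624)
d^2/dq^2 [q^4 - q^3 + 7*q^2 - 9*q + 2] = 12*q^2 - 6*q + 14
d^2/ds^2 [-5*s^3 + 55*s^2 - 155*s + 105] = 110 - 30*s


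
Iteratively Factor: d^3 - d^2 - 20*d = (d + 4)*(d^2 - 5*d) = (d - 5)*(d + 4)*(d)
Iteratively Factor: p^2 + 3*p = (p)*(p + 3)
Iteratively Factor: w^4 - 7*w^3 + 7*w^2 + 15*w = (w + 1)*(w^3 - 8*w^2 + 15*w) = (w - 3)*(w + 1)*(w^2 - 5*w) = (w - 5)*(w - 3)*(w + 1)*(w)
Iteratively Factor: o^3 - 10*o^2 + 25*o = (o - 5)*(o^2 - 5*o) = (o - 5)^2*(o)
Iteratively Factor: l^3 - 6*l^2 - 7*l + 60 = (l - 5)*(l^2 - l - 12) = (l - 5)*(l + 3)*(l - 4)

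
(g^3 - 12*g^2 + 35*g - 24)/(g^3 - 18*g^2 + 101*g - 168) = (g - 1)/(g - 7)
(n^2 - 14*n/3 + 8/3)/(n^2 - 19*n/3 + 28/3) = (3*n - 2)/(3*n - 7)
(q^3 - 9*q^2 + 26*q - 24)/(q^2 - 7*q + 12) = q - 2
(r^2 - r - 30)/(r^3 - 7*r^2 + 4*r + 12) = (r + 5)/(r^2 - r - 2)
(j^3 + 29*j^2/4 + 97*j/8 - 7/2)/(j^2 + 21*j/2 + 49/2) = (j^2 + 15*j/4 - 1)/(j + 7)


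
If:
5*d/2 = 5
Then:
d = 2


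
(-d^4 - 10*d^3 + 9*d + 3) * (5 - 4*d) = 4*d^5 + 35*d^4 - 50*d^3 - 36*d^2 + 33*d + 15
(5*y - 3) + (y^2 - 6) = y^2 + 5*y - 9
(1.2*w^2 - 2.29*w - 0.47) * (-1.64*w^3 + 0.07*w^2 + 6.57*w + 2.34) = -1.968*w^5 + 3.8396*w^4 + 8.4945*w^3 - 12.2702*w^2 - 8.4465*w - 1.0998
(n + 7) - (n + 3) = 4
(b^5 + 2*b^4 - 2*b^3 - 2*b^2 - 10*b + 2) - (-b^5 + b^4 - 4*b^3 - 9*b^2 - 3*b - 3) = 2*b^5 + b^4 + 2*b^3 + 7*b^2 - 7*b + 5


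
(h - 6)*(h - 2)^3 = h^4 - 12*h^3 + 48*h^2 - 80*h + 48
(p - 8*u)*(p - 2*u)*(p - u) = p^3 - 11*p^2*u + 26*p*u^2 - 16*u^3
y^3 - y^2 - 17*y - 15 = (y - 5)*(y + 1)*(y + 3)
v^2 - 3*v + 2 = (v - 2)*(v - 1)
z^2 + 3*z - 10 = (z - 2)*(z + 5)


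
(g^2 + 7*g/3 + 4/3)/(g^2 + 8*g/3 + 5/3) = (3*g + 4)/(3*g + 5)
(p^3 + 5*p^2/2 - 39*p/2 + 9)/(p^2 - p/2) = p + 3 - 18/p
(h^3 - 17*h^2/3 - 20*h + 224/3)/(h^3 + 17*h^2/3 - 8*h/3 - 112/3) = (3*h^2 - 29*h + 56)/(3*h^2 + 5*h - 28)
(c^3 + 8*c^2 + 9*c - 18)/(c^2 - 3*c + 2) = (c^2 + 9*c + 18)/(c - 2)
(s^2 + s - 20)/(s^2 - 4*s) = (s + 5)/s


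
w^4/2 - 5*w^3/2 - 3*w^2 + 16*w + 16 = (w/2 + 1)*(w - 4)^2*(w + 1)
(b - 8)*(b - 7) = b^2 - 15*b + 56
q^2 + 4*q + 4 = (q + 2)^2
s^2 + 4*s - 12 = (s - 2)*(s + 6)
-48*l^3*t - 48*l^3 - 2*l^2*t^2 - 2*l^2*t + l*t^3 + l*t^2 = (-8*l + t)*(6*l + t)*(l*t + l)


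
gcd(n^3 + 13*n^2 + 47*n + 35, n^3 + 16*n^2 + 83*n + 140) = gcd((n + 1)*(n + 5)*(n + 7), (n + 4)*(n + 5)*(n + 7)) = n^2 + 12*n + 35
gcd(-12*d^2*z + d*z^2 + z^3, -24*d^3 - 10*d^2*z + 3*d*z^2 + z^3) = -12*d^2 + d*z + z^2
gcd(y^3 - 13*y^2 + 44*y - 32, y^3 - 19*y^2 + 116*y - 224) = y^2 - 12*y + 32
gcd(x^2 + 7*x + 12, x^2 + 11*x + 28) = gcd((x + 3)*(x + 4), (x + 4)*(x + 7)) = x + 4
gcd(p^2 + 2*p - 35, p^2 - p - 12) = 1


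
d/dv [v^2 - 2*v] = 2*v - 2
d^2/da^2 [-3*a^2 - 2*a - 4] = -6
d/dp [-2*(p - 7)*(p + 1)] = 12 - 4*p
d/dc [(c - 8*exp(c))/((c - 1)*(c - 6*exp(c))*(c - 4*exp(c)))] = ((1 - 8*exp(c))*(c - 1)*(c - 6*exp(c))*(c - 4*exp(c)) + (-c + 8*exp(c))*(c - 6*exp(c))*(c - 4*exp(c)) + (c - 1)*(c - 8*exp(c))*(c - 6*exp(c))*(4*exp(c) - 1) + (c - 1)*(c - 8*exp(c))*(c - 4*exp(c))*(6*exp(c) - 1))/((c - 1)^2*(c - 6*exp(c))^2*(c - 4*exp(c))^2)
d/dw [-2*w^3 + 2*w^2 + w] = -6*w^2 + 4*w + 1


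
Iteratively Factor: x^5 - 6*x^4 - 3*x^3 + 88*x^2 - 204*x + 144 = (x - 3)*(x^4 - 3*x^3 - 12*x^2 + 52*x - 48) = (x - 3)*(x - 2)*(x^3 - x^2 - 14*x + 24) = (x - 3)*(x - 2)^2*(x^2 + x - 12) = (x - 3)*(x - 2)^2*(x + 4)*(x - 3)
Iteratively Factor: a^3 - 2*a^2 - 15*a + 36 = (a - 3)*(a^2 + a - 12) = (a - 3)*(a + 4)*(a - 3)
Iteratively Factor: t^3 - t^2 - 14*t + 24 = (t - 3)*(t^2 + 2*t - 8) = (t - 3)*(t - 2)*(t + 4)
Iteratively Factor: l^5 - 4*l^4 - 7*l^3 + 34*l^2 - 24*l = (l - 1)*(l^4 - 3*l^3 - 10*l^2 + 24*l) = (l - 1)*(l + 3)*(l^3 - 6*l^2 + 8*l) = (l - 2)*(l - 1)*(l + 3)*(l^2 - 4*l) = l*(l - 2)*(l - 1)*(l + 3)*(l - 4)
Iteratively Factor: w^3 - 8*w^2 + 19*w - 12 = (w - 1)*(w^2 - 7*w + 12) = (w - 4)*(w - 1)*(w - 3)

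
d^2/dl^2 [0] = 0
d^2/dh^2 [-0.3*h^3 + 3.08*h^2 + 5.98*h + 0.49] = 6.16 - 1.8*h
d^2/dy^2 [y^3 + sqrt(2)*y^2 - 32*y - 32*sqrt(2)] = 6*y + 2*sqrt(2)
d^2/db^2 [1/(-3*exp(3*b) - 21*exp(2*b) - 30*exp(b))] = ((exp(2*b) + 7*exp(b) + 10)*(9*exp(2*b) + 28*exp(b) + 10) - 2*(3*exp(2*b) + 14*exp(b) + 10)^2)*exp(-b)/(3*(exp(2*b) + 7*exp(b) + 10)^3)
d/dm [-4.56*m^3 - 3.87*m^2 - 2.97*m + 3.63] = -13.68*m^2 - 7.74*m - 2.97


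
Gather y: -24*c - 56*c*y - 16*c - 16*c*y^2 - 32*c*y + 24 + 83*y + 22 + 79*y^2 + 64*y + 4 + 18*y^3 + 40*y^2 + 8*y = -40*c + 18*y^3 + y^2*(119 - 16*c) + y*(155 - 88*c) + 50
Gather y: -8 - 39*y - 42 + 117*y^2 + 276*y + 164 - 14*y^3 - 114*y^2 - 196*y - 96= -14*y^3 + 3*y^2 + 41*y + 18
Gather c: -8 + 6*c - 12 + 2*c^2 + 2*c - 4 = 2*c^2 + 8*c - 24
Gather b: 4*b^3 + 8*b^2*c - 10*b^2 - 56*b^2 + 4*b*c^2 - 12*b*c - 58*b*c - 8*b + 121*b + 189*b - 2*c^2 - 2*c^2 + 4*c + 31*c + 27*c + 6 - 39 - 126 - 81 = 4*b^3 + b^2*(8*c - 66) + b*(4*c^2 - 70*c + 302) - 4*c^2 + 62*c - 240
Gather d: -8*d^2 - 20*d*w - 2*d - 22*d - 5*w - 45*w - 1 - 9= -8*d^2 + d*(-20*w - 24) - 50*w - 10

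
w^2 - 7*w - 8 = (w - 8)*(w + 1)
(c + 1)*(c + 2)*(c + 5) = c^3 + 8*c^2 + 17*c + 10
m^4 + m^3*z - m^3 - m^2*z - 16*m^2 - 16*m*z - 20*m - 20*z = (m - 5)*(m + 2)^2*(m + z)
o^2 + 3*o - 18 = (o - 3)*(o + 6)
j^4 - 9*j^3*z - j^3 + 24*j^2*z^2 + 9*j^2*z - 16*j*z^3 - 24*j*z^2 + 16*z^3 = (j - 1)*(j - 4*z)^2*(j - z)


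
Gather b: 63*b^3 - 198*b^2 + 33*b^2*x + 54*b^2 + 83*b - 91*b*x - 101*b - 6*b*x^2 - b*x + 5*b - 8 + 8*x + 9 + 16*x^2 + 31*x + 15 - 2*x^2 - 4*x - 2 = 63*b^3 + b^2*(33*x - 144) + b*(-6*x^2 - 92*x - 13) + 14*x^2 + 35*x + 14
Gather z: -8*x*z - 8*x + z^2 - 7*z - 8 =-8*x + z^2 + z*(-8*x - 7) - 8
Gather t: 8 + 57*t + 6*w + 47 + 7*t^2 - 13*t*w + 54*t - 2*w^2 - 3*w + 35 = 7*t^2 + t*(111 - 13*w) - 2*w^2 + 3*w + 90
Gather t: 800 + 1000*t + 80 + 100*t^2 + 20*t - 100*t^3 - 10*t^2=-100*t^3 + 90*t^2 + 1020*t + 880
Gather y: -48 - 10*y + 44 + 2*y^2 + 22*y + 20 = 2*y^2 + 12*y + 16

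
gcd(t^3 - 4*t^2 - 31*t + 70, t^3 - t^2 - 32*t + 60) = t - 2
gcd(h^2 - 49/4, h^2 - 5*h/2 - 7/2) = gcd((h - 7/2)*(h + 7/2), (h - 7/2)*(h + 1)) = h - 7/2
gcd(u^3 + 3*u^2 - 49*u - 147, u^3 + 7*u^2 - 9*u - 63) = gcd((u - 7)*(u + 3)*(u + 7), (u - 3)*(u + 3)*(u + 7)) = u^2 + 10*u + 21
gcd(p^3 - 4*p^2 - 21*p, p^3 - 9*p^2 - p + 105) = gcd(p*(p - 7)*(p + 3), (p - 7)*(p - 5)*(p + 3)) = p^2 - 4*p - 21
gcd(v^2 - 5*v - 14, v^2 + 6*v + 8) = v + 2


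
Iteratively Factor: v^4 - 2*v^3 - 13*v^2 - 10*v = (v)*(v^3 - 2*v^2 - 13*v - 10) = v*(v + 1)*(v^2 - 3*v - 10) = v*(v - 5)*(v + 1)*(v + 2)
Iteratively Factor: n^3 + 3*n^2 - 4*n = (n)*(n^2 + 3*n - 4) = n*(n - 1)*(n + 4)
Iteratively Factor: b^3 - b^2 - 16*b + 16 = (b - 1)*(b^2 - 16) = (b - 1)*(b + 4)*(b - 4)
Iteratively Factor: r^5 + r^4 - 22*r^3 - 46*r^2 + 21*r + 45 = (r - 5)*(r^4 + 6*r^3 + 8*r^2 - 6*r - 9) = (r - 5)*(r + 3)*(r^3 + 3*r^2 - r - 3) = (r - 5)*(r + 3)^2*(r^2 - 1) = (r - 5)*(r + 1)*(r + 3)^2*(r - 1)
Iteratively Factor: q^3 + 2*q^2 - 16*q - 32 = (q + 2)*(q^2 - 16) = (q - 4)*(q + 2)*(q + 4)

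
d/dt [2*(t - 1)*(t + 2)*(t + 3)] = 6*t^2 + 16*t + 2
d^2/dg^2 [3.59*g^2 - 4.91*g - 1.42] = 7.18000000000000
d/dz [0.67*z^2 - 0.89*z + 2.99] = 1.34*z - 0.89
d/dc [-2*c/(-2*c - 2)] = (c + 1)^(-2)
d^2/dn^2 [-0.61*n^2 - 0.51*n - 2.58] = -1.22000000000000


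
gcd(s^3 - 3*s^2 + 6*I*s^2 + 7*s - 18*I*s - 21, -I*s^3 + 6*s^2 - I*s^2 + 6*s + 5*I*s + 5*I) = 1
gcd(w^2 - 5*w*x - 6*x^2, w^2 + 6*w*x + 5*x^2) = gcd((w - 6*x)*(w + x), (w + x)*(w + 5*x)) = w + x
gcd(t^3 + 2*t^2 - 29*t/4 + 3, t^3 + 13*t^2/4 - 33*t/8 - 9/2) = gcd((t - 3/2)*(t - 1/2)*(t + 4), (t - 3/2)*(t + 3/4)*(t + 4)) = t^2 + 5*t/2 - 6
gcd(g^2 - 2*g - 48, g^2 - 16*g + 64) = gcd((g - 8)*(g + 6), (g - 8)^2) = g - 8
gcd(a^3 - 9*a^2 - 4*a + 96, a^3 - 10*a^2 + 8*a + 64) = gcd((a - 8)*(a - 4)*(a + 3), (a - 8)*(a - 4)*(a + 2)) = a^2 - 12*a + 32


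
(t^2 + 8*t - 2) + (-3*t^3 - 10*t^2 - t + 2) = -3*t^3 - 9*t^2 + 7*t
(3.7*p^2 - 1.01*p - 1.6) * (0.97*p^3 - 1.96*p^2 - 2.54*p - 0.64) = 3.589*p^5 - 8.2317*p^4 - 8.9704*p^3 + 3.3334*p^2 + 4.7104*p + 1.024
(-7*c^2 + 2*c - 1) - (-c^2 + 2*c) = -6*c^2 - 1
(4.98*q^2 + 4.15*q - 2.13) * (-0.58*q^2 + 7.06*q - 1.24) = -2.8884*q^4 + 32.7518*q^3 + 24.3592*q^2 - 20.1838*q + 2.6412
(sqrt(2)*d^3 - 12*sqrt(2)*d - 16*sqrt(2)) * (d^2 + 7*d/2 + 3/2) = sqrt(2)*d^5 + 7*sqrt(2)*d^4/2 - 21*sqrt(2)*d^3/2 - 58*sqrt(2)*d^2 - 74*sqrt(2)*d - 24*sqrt(2)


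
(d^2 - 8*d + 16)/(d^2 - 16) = (d - 4)/(d + 4)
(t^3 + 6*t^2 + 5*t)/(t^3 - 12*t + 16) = t*(t^2 + 6*t + 5)/(t^3 - 12*t + 16)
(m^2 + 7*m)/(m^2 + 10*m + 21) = m/(m + 3)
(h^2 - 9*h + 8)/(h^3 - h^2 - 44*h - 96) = (h - 1)/(h^2 + 7*h + 12)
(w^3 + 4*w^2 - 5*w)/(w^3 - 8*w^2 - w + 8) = w*(w + 5)/(w^2 - 7*w - 8)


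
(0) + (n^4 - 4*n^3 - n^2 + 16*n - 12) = n^4 - 4*n^3 - n^2 + 16*n - 12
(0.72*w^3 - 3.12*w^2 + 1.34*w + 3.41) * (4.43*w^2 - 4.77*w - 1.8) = 3.1896*w^5 - 17.256*w^4 + 19.5226*w^3 + 14.3305*w^2 - 18.6777*w - 6.138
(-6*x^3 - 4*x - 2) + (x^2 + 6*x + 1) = -6*x^3 + x^2 + 2*x - 1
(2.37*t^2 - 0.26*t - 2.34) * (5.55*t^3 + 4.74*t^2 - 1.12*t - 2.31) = 13.1535*t^5 + 9.7908*t^4 - 16.8738*t^3 - 16.2751*t^2 + 3.2214*t + 5.4054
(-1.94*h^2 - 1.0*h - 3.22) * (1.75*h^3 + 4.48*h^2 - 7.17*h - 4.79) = -3.395*h^5 - 10.4412*h^4 + 3.7948*h^3 + 2.037*h^2 + 27.8774*h + 15.4238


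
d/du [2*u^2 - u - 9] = 4*u - 1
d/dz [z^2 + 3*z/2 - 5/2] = 2*z + 3/2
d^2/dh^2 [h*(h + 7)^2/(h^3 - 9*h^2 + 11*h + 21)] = 2*(23*h^6 + 114*h^5 - 1911*h^4 + 3068*h^3 + 2457*h^2 + 29106*h - 5145)/(h^9 - 27*h^8 + 276*h^7 - 1260*h^6 + 1902*h^5 + 3222*h^4 - 9820*h^3 - 4284*h^2 + 14553*h + 9261)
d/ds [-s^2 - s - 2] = -2*s - 1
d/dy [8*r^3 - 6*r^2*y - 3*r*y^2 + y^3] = -6*r^2 - 6*r*y + 3*y^2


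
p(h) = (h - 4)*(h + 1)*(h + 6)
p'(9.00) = 275.00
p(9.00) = 750.00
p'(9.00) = 275.00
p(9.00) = 750.00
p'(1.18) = -10.74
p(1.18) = -44.14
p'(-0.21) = -23.13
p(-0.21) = -19.26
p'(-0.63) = -24.59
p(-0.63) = -9.20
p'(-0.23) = -23.22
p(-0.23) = -18.79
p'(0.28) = -20.08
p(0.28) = -29.90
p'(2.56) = 13.02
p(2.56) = -43.88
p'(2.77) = 17.64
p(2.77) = -40.67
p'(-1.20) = -24.88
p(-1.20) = 4.99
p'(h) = (h - 4)*(h + 1) + (h - 4)*(h + 6) + (h + 1)*(h + 6) = 3*h^2 + 6*h - 22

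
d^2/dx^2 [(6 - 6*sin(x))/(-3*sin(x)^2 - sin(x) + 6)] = 6*(-9*sin(x)^5 + 39*sin(x)^4 - 81*sin(x)^3 + 13*sin(x)^2 + 60*sin(x) - 26)/(3*sin(x)^2 + sin(x) - 6)^3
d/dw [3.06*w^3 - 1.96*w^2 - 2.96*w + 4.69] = 9.18*w^2 - 3.92*w - 2.96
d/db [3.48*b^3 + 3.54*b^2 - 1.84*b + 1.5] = 10.44*b^2 + 7.08*b - 1.84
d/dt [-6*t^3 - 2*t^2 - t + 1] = -18*t^2 - 4*t - 1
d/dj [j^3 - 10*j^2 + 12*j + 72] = 3*j^2 - 20*j + 12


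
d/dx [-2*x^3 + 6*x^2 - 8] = 6*x*(2 - x)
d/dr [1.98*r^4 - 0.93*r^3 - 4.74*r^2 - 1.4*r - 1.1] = 7.92*r^3 - 2.79*r^2 - 9.48*r - 1.4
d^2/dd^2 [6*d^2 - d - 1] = 12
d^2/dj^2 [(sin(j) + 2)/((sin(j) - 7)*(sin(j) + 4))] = -(sin(j)^5 + 11*sin(j)^4 + 148*sin(j)^3 + 146*sin(j)^2 + 484*sin(j) + 20)/((sin(j) - 7)^3*(sin(j) + 4)^3)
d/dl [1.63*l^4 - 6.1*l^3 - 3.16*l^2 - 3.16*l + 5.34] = 6.52*l^3 - 18.3*l^2 - 6.32*l - 3.16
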